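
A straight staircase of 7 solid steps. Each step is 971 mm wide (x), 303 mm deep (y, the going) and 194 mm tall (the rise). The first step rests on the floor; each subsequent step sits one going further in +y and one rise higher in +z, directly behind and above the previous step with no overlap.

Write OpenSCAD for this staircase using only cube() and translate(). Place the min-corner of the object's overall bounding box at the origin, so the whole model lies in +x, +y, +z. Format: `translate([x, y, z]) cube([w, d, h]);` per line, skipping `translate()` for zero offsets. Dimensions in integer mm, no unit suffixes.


cube([971, 303, 194]);
translate([0, 303, 194]) cube([971, 303, 194]);
translate([0, 606, 388]) cube([971, 303, 194]);
translate([0, 909, 582]) cube([971, 303, 194]);
translate([0, 1212, 776]) cube([971, 303, 194]);
translate([0, 1515, 970]) cube([971, 303, 194]);
translate([0, 1818, 1164]) cube([971, 303, 194]);


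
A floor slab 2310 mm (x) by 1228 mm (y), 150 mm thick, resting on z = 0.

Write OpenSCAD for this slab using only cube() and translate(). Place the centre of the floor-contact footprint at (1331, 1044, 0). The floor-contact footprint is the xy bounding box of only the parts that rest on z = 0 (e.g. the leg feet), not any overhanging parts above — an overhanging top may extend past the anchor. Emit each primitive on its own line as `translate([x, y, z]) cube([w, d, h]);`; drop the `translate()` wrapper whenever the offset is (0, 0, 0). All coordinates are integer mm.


translate([176, 430, 0]) cube([2310, 1228, 150]);


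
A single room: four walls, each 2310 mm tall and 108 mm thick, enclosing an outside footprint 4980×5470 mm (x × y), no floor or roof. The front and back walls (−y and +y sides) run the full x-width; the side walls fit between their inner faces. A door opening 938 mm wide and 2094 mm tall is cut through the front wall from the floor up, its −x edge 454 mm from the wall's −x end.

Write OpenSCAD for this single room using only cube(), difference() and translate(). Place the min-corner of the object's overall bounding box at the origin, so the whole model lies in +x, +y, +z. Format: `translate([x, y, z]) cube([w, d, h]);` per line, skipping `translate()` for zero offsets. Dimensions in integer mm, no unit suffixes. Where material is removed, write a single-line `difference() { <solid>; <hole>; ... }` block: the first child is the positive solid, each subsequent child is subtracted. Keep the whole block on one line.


difference() { cube([4980, 108, 2310]); translate([454, 0, 0]) cube([938, 108, 2094]); }
translate([0, 5362, 0]) cube([4980, 108, 2310]);
translate([0, 108, 0]) cube([108, 5254, 2310]);
translate([4872, 108, 0]) cube([108, 5254, 2310]);


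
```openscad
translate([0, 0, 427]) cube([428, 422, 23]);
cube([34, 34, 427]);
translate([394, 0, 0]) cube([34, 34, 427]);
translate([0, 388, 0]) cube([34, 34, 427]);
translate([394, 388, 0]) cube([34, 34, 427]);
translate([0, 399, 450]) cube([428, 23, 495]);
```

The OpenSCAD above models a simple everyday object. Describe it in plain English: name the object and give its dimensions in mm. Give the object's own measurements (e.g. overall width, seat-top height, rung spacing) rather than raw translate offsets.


A chair. The seat is a 428×422×23 mm slab with its top at z = 450 mm, on four 34×34 mm corner legs (flush with the seat edges, standing on z = 0). A flat backrest 23 mm thick, 495 mm tall, spans the full seat width and rises from the seat top along its +y edge, rear face flush with the rear of the seat.


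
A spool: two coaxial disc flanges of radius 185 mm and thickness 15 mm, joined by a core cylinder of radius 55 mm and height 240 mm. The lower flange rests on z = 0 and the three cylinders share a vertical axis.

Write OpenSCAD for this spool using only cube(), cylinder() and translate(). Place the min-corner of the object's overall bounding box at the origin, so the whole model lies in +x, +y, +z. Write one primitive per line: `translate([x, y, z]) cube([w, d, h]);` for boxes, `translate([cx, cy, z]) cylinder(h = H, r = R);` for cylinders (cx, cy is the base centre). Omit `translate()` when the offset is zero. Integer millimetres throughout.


translate([185, 185, 0]) cylinder(h = 15, r = 185);
translate([185, 185, 15]) cylinder(h = 240, r = 55);
translate([185, 185, 255]) cylinder(h = 15, r = 185);


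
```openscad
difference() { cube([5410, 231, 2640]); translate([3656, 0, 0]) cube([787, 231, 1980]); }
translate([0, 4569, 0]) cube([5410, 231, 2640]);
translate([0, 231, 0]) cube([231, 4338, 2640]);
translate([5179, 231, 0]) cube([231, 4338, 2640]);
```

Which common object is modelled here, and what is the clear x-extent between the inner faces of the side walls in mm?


A single room. The interior width is 4948 mm.

Four walls enclosing a rectangle with a door in the front wall — a room. Outside width 5410 minus two 231 mm walls gives 4948 mm.


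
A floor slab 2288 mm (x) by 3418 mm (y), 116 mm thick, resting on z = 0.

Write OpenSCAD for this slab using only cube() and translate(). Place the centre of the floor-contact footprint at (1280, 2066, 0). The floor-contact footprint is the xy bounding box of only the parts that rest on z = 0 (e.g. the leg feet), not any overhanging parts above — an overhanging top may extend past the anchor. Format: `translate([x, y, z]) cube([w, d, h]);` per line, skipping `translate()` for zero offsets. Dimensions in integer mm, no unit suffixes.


translate([136, 357, 0]) cube([2288, 3418, 116]);


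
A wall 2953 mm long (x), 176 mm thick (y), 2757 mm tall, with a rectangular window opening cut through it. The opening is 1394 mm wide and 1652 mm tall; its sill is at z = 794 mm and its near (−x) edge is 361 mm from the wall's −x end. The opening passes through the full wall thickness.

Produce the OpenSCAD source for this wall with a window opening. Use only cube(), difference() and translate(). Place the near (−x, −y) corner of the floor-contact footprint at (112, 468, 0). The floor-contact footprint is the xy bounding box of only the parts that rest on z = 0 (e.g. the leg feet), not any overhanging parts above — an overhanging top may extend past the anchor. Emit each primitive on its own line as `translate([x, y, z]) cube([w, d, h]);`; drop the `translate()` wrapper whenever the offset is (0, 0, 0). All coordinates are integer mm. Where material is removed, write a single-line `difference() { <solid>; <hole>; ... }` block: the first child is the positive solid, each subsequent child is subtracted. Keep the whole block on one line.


difference() { translate([112, 468, 0]) cube([2953, 176, 2757]); translate([473, 468, 794]) cube([1394, 176, 1652]); }


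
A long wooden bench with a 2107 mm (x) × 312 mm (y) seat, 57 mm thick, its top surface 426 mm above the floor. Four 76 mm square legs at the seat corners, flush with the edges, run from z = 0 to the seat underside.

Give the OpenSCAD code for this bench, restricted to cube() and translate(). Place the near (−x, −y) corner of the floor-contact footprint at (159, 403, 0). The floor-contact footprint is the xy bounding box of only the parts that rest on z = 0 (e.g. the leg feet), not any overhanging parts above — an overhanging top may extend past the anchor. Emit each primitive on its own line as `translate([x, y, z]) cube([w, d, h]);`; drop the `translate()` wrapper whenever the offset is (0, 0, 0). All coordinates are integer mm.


translate([159, 403, 369]) cube([2107, 312, 57]);
translate([159, 403, 0]) cube([76, 76, 369]);
translate([159, 639, 0]) cube([76, 76, 369]);
translate([2190, 403, 0]) cube([76, 76, 369]);
translate([2190, 639, 0]) cube([76, 76, 369]);


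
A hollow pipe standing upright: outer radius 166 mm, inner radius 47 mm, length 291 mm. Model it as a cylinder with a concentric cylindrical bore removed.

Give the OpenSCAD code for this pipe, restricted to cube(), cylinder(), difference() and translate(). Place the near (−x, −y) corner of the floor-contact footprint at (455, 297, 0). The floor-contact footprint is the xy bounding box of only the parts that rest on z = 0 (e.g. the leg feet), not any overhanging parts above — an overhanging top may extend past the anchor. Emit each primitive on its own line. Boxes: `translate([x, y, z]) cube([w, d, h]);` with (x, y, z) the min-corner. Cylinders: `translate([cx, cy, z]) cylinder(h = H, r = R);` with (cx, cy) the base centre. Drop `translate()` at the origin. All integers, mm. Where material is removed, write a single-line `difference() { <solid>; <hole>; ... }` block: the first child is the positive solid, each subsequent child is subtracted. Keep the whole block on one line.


difference() { translate([621, 463, 0]) cylinder(h = 291, r = 166); translate([621, 463, 0]) cylinder(h = 291, r = 47); }


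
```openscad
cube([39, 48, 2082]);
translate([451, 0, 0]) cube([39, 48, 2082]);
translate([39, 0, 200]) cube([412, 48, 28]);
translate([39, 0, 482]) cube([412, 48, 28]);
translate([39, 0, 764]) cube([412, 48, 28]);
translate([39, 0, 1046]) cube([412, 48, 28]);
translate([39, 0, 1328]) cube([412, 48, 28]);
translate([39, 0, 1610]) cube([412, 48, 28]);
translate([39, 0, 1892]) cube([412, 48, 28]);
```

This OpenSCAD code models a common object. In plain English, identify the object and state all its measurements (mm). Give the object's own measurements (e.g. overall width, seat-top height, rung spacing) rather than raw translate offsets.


A straight ladder. Two 39×48 mm vertical rails, 2082 mm tall, stand 490 mm apart (outside-to-outside) with their front faces coplanar on the −y side. 7 rungs, each 48 mm deep and 28 mm tall, span between the inner faces of the rails, front faces flush with the rails. The lowest rung's underside is at z = 200 mm and rungs are spaced 282 mm apart (underside to underside).


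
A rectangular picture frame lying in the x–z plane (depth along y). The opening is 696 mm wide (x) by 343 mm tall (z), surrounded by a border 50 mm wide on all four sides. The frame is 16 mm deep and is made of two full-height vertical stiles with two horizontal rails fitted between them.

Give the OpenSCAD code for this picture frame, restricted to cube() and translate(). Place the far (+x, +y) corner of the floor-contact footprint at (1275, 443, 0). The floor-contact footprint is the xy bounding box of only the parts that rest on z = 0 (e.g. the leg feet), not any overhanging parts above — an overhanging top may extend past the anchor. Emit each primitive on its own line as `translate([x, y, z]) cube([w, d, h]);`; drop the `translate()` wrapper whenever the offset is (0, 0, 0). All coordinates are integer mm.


translate([479, 427, 0]) cube([50, 16, 443]);
translate([1225, 427, 0]) cube([50, 16, 443]);
translate([529, 427, 0]) cube([696, 16, 50]);
translate([529, 427, 393]) cube([696, 16, 50]);


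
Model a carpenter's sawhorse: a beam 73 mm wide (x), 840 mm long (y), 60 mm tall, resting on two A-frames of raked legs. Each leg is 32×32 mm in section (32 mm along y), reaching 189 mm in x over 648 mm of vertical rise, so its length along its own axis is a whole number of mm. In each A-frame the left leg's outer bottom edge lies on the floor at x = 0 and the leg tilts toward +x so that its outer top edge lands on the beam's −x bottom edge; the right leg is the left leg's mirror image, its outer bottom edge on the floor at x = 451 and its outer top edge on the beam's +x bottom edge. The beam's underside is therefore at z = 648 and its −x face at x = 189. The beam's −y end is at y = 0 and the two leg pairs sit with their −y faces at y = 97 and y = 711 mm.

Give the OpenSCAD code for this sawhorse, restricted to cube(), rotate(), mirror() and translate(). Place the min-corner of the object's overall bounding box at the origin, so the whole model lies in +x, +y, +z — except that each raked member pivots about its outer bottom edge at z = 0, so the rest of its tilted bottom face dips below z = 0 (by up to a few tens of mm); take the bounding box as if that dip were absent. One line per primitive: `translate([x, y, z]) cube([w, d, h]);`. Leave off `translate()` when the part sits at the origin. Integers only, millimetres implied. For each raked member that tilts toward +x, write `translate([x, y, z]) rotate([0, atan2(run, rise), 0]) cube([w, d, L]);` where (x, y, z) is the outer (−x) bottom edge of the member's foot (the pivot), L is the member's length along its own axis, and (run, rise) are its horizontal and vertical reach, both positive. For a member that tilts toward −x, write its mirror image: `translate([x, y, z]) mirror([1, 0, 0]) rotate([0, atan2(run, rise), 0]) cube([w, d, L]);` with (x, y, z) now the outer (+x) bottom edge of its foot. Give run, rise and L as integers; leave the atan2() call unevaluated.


// leg length = √(189² + 648²) = 675
// right-leg outer foot x = 2·189 + 73 = 451
// beam min-corner = (189, 0, 648)
translate([189, 0, 648]) cube([73, 840, 60]);
translate([0, 97, 0]) rotate([0, atan2(189, 648), 0]) cube([32, 32, 675]);
translate([451, 97, 0]) mirror([1, 0, 0]) rotate([0, atan2(189, 648), 0]) cube([32, 32, 675]);
translate([0, 711, 0]) rotate([0, atan2(189, 648), 0]) cube([32, 32, 675]);
translate([451, 711, 0]) mirror([1, 0, 0]) rotate([0, atan2(189, 648), 0]) cube([32, 32, 675]);


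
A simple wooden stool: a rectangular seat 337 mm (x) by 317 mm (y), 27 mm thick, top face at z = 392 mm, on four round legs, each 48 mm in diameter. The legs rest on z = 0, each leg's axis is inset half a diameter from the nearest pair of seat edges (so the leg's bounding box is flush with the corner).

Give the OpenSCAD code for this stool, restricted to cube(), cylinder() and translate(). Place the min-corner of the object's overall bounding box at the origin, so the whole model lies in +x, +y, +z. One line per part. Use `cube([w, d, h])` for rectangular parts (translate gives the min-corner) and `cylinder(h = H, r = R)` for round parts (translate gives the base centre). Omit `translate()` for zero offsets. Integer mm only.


// leg_h = 392 - 27 = 365
translate([0, 0, 365]) cube([337, 317, 27]);
translate([24, 24, 0]) cylinder(h = 365, r = 24);
translate([313, 24, 0]) cylinder(h = 365, r = 24);
translate([24, 293, 0]) cylinder(h = 365, r = 24);
translate([313, 293, 0]) cylinder(h = 365, r = 24);


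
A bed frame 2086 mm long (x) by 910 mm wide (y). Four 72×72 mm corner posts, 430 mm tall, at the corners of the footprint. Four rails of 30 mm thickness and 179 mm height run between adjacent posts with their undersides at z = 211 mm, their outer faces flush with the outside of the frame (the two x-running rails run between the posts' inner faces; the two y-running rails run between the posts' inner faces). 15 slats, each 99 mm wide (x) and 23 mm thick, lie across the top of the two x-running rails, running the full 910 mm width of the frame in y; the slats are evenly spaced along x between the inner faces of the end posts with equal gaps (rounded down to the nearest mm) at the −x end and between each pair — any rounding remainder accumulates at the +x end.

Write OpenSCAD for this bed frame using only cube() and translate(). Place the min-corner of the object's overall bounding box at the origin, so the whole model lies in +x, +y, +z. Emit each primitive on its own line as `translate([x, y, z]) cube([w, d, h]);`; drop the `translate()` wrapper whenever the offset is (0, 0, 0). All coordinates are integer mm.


cube([72, 72, 430]);
translate([0, 838, 0]) cube([72, 72, 430]);
translate([2014, 0, 0]) cube([72, 72, 430]);
translate([2014, 838, 0]) cube([72, 72, 430]);
translate([72, 0, 211]) cube([1942, 30, 179]);
translate([72, 880, 211]) cube([1942, 30, 179]);
translate([0, 72, 211]) cube([30, 766, 179]);
translate([2056, 72, 211]) cube([30, 766, 179]);
translate([100, 0, 390]) cube([99, 910, 23]);
translate([227, 0, 390]) cube([99, 910, 23]);
translate([354, 0, 390]) cube([99, 910, 23]);
translate([481, 0, 390]) cube([99, 910, 23]);
translate([608, 0, 390]) cube([99, 910, 23]);
translate([735, 0, 390]) cube([99, 910, 23]);
translate([862, 0, 390]) cube([99, 910, 23]);
translate([989, 0, 390]) cube([99, 910, 23]);
translate([1116, 0, 390]) cube([99, 910, 23]);
translate([1243, 0, 390]) cube([99, 910, 23]);
translate([1370, 0, 390]) cube([99, 910, 23]);
translate([1497, 0, 390]) cube([99, 910, 23]);
translate([1624, 0, 390]) cube([99, 910, 23]);
translate([1751, 0, 390]) cube([99, 910, 23]);
translate([1878, 0, 390]) cube([99, 910, 23]);


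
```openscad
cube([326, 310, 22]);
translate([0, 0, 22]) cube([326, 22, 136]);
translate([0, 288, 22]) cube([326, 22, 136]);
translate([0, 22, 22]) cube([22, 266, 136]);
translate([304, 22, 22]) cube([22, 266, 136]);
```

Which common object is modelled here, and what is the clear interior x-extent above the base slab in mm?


An open box. The internal width is 282 mm.

A 326×310 base slab with four walls standing on it — an open box. The base is 326 mm wide and the walls are 22 mm thick, so the internal width is 326 − 2 × 22 = 282 mm.


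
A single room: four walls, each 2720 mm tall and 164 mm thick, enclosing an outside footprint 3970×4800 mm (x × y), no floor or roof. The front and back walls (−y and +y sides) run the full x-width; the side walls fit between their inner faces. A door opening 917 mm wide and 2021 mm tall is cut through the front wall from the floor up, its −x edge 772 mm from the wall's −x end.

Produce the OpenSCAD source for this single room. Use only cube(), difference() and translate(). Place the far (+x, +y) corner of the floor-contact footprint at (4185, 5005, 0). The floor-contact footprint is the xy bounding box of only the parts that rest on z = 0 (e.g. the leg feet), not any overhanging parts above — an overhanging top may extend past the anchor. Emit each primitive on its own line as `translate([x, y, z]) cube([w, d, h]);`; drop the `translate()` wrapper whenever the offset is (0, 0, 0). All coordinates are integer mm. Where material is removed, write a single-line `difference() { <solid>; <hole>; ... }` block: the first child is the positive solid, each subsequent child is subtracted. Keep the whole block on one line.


difference() { translate([215, 205, 0]) cube([3970, 164, 2720]); translate([987, 205, 0]) cube([917, 164, 2021]); }
translate([215, 4841, 0]) cube([3970, 164, 2720]);
translate([215, 369, 0]) cube([164, 4472, 2720]);
translate([4021, 369, 0]) cube([164, 4472, 2720]);


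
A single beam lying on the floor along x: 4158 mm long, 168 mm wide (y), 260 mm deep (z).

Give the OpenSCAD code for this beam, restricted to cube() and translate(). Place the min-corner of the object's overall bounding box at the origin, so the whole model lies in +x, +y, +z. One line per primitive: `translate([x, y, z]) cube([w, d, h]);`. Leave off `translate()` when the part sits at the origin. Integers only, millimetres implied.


cube([4158, 168, 260]);


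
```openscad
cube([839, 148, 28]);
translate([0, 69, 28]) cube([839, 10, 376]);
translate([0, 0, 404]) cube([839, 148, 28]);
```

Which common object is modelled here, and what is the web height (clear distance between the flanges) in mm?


An I-beam. The web height is 376 mm.

Two wide flanges with a thin centred web — an I-beam. Overall 432 mm minus two 28 mm flanges gives a web of 432 − 2·28 = 376 mm.


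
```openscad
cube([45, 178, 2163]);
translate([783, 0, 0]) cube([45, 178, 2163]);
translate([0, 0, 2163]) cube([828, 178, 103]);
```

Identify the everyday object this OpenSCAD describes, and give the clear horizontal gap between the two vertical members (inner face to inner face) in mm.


A door frame. The clear opening width is 738 mm.

Two 2163 mm tall posts with a header on top — a door frame. The left jamb is 45 mm wide at x = 0; the right jamb starts at x = 783. The clear opening is 783 − 45 = 738 mm.


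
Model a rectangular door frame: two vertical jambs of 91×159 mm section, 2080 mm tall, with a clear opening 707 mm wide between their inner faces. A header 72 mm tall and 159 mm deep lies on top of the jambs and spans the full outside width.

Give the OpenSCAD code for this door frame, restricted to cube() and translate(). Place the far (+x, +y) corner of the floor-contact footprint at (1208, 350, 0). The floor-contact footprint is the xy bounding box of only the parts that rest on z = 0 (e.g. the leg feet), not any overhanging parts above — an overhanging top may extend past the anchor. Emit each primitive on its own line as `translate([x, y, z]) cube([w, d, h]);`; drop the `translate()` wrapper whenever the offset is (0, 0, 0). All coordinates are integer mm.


translate([319, 191, 0]) cube([91, 159, 2080]);
translate([1117, 191, 0]) cube([91, 159, 2080]);
translate([319, 191, 2080]) cube([889, 159, 72]);


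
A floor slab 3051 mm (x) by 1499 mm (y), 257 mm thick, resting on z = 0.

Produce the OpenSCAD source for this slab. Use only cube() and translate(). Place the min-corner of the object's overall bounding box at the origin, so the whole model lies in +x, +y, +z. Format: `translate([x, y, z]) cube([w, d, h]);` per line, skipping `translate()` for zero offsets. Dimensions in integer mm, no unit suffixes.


cube([3051, 1499, 257]);


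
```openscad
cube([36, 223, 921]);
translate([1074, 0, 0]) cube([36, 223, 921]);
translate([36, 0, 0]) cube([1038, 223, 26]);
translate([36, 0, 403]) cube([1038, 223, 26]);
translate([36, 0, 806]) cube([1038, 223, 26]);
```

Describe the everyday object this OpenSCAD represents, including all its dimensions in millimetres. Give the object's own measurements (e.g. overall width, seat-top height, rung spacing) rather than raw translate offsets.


An open bookshelf. Two side panels, each 36 mm thick, 223 mm deep and 921 mm tall, stand 1110 mm apart (outside-to-outside). Between them sit 3 shelves, each 26 mm thick and 223 mm deep, spanning the full gap between the sides. The bottom shelf rests on the floor (its underside at z = 0) and the clear gap between one shelf's top and the next shelf's underside is 377 mm.


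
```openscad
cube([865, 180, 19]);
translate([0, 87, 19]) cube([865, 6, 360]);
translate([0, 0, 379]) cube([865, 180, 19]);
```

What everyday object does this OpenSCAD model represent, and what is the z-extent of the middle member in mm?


An I-beam. The web height is 360 mm.

Two wide flanges with a thin centred web — an I-beam. Overall 398 mm minus two 19 mm flanges gives a web of 398 − 2·19 = 360 mm.


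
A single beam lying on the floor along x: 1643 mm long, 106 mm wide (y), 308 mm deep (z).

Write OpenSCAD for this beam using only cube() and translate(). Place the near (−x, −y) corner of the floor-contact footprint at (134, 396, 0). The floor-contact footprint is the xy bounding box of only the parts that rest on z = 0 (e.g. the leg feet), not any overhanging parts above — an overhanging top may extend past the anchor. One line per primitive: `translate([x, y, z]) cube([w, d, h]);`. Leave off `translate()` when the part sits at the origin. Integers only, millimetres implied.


translate([134, 396, 0]) cube([1643, 106, 308]);


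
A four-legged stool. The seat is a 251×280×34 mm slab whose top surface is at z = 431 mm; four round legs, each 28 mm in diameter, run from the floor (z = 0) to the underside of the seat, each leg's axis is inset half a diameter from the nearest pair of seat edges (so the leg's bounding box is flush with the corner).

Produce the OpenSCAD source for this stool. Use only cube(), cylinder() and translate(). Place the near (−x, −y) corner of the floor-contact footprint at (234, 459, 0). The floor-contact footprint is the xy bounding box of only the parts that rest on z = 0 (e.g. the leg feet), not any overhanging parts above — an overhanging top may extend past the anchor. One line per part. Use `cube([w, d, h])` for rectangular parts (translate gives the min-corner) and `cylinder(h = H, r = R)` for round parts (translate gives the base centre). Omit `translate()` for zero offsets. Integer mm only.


// leg_h = 431 - 34 = 397
translate([234, 459, 397]) cube([251, 280, 34]);
translate([248, 473, 0]) cylinder(h = 397, r = 14);
translate([471, 473, 0]) cylinder(h = 397, r = 14);
translate([248, 725, 0]) cylinder(h = 397, r = 14);
translate([471, 725, 0]) cylinder(h = 397, r = 14);


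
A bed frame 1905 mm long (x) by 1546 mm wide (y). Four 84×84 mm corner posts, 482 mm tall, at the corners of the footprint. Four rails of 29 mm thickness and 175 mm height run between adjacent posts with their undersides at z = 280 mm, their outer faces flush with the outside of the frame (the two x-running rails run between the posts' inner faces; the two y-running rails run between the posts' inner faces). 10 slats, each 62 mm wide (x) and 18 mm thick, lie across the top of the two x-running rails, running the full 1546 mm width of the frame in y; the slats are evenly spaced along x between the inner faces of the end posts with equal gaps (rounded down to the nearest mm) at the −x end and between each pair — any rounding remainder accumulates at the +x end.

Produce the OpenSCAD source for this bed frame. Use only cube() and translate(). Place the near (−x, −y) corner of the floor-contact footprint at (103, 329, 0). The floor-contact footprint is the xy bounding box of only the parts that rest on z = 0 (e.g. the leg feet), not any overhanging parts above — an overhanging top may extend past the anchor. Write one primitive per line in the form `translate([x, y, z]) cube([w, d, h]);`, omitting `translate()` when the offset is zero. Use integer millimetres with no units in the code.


translate([103, 329, 0]) cube([84, 84, 482]);
translate([103, 1791, 0]) cube([84, 84, 482]);
translate([1924, 329, 0]) cube([84, 84, 482]);
translate([1924, 1791, 0]) cube([84, 84, 482]);
translate([187, 329, 280]) cube([1737, 29, 175]);
translate([187, 1846, 280]) cube([1737, 29, 175]);
translate([103, 413, 280]) cube([29, 1378, 175]);
translate([1979, 413, 280]) cube([29, 1378, 175]);
translate([288, 329, 455]) cube([62, 1546, 18]);
translate([451, 329, 455]) cube([62, 1546, 18]);
translate([614, 329, 455]) cube([62, 1546, 18]);
translate([777, 329, 455]) cube([62, 1546, 18]);
translate([940, 329, 455]) cube([62, 1546, 18]);
translate([1103, 329, 455]) cube([62, 1546, 18]);
translate([1266, 329, 455]) cube([62, 1546, 18]);
translate([1429, 329, 455]) cube([62, 1546, 18]);
translate([1592, 329, 455]) cube([62, 1546, 18]);
translate([1755, 329, 455]) cube([62, 1546, 18]);


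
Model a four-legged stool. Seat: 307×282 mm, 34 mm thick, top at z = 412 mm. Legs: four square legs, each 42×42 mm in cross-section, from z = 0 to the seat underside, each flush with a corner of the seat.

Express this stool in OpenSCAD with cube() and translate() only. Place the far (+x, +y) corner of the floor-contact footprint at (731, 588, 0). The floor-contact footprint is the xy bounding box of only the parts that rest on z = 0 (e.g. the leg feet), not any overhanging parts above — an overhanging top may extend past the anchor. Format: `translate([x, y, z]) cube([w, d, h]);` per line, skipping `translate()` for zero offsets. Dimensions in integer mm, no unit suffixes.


translate([424, 306, 378]) cube([307, 282, 34]);
translate([424, 306, 0]) cube([42, 42, 378]);
translate([689, 306, 0]) cube([42, 42, 378]);
translate([424, 546, 0]) cube([42, 42, 378]);
translate([689, 546, 0]) cube([42, 42, 378]);


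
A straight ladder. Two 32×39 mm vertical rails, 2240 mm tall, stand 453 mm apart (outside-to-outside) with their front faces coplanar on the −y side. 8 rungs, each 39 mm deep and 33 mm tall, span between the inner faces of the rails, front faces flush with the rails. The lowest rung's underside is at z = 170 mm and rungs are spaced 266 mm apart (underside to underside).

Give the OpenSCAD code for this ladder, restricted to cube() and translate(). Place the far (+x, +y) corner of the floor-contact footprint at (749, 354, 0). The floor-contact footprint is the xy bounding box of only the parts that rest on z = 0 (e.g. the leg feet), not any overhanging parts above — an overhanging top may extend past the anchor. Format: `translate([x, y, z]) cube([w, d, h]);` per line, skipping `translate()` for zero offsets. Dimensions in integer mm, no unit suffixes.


translate([296, 315, 0]) cube([32, 39, 2240]);
translate([717, 315, 0]) cube([32, 39, 2240]);
translate([328, 315, 170]) cube([389, 39, 33]);
translate([328, 315, 436]) cube([389, 39, 33]);
translate([328, 315, 702]) cube([389, 39, 33]);
translate([328, 315, 968]) cube([389, 39, 33]);
translate([328, 315, 1234]) cube([389, 39, 33]);
translate([328, 315, 1500]) cube([389, 39, 33]);
translate([328, 315, 1766]) cube([389, 39, 33]);
translate([328, 315, 2032]) cube([389, 39, 33]);


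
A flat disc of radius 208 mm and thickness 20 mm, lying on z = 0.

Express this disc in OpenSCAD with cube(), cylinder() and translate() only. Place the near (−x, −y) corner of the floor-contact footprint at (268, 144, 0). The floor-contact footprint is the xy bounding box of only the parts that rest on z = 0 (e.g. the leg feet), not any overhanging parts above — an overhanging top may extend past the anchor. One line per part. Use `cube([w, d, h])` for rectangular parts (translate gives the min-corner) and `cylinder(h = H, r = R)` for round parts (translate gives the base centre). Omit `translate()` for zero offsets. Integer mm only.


translate([476, 352, 0]) cylinder(h = 20, r = 208);


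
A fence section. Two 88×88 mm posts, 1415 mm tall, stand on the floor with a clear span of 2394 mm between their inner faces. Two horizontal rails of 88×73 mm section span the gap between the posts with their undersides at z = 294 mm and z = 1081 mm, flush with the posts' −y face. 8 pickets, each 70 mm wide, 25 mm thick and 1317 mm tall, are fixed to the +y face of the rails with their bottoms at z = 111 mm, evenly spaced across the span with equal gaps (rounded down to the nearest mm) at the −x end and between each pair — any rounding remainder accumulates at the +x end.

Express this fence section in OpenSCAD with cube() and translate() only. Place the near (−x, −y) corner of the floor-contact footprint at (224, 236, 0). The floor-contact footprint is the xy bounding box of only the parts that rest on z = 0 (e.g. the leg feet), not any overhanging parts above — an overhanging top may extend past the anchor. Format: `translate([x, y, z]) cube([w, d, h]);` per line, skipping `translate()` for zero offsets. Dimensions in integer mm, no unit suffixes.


translate([224, 236, 0]) cube([88, 88, 1415]);
translate([2706, 236, 0]) cube([88, 88, 1415]);
translate([312, 236, 294]) cube([2394, 88, 73]);
translate([312, 236, 1081]) cube([2394, 88, 73]);
translate([515, 324, 111]) cube([70, 25, 1317]);
translate([788, 324, 111]) cube([70, 25, 1317]);
translate([1061, 324, 111]) cube([70, 25, 1317]);
translate([1334, 324, 111]) cube([70, 25, 1317]);
translate([1607, 324, 111]) cube([70, 25, 1317]);
translate([1880, 324, 111]) cube([70, 25, 1317]);
translate([2153, 324, 111]) cube([70, 25, 1317]);
translate([2426, 324, 111]) cube([70, 25, 1317]);


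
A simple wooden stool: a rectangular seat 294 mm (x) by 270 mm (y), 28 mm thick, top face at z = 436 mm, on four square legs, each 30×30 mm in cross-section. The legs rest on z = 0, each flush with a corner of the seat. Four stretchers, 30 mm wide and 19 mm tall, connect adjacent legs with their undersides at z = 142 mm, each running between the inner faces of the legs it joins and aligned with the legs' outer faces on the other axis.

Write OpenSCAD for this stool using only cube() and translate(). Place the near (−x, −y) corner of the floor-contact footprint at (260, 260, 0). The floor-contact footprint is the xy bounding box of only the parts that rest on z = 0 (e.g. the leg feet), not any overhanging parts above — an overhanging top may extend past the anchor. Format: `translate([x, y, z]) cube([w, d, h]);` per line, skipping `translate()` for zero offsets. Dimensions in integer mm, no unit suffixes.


translate([260, 260, 408]) cube([294, 270, 28]);
translate([260, 260, 0]) cube([30, 30, 408]);
translate([524, 260, 0]) cube([30, 30, 408]);
translate([260, 500, 0]) cube([30, 30, 408]);
translate([524, 500, 0]) cube([30, 30, 408]);
translate([290, 260, 142]) cube([234, 30, 19]);
translate([290, 500, 142]) cube([234, 30, 19]);
translate([260, 290, 142]) cube([30, 210, 19]);
translate([524, 290, 142]) cube([30, 210, 19]);


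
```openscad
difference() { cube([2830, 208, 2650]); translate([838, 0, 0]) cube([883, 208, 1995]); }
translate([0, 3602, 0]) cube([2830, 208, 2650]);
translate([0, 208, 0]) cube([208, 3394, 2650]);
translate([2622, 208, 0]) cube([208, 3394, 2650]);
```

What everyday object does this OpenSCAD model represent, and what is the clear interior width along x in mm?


A single room. The interior width is 2414 mm.

Four walls enclosing a rectangle with a door in the front wall — a room. Outside width 2830 minus two 208 mm walls gives 2414 mm.


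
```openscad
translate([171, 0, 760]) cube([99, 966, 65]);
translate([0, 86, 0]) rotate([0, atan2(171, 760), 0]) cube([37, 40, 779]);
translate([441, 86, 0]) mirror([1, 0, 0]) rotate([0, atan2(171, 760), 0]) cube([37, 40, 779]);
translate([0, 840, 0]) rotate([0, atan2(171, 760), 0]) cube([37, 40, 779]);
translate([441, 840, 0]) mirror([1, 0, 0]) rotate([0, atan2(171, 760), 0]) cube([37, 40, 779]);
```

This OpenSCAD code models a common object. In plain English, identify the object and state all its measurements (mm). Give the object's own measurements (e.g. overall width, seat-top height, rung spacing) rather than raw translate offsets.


A sawhorse. A 99×966×65 mm beam (x, y, z) sits on two A-frame leg pairs. Each pair is two raked legs of 37×40 mm section (40 mm along y) splaying symmetrically in x. Each leg rises 760 mm vertically over 171 mm of horizontal reach and is 779 mm long along its own axis. Every leg's outer bottom edge rests on the floor and its outer top edge meets a bottom edge of the beam — the left legs (tilting toward +x) meet the beam's −x bottom edge, the right legs (their mirror images, tilting toward −x) meet its +x bottom edge — so the leg tops tuck under the beam, the beam's underside is 760 mm above the floor, and the feet are 441 mm apart outside-to-outside with the beam centred between them. The two leg pairs are set in 86 mm from either end of the beam.


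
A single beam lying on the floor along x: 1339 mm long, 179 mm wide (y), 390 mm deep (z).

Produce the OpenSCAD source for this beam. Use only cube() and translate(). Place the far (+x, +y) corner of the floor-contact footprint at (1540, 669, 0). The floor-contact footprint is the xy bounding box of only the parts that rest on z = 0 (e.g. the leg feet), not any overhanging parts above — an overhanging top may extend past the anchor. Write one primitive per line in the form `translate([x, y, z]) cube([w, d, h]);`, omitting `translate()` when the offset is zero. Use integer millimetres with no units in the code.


translate([201, 490, 0]) cube([1339, 179, 390]);


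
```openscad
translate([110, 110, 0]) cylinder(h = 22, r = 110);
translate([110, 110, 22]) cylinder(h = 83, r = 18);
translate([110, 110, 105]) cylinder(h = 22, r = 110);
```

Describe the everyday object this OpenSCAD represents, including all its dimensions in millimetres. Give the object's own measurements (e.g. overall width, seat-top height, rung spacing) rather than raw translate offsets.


A spool: two coaxial disc flanges of radius 110 mm and thickness 22 mm, joined by a core cylinder of radius 18 mm and height 83 mm. The lower flange rests on z = 0 and the three cylinders share a vertical axis.


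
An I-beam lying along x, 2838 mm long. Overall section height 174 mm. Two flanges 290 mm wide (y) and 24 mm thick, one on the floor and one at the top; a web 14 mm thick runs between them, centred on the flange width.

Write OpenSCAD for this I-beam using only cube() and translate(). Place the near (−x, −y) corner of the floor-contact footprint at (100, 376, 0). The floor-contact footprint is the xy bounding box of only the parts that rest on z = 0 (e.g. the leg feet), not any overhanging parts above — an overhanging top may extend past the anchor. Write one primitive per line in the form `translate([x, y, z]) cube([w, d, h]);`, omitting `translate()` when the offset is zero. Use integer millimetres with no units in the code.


translate([100, 376, 0]) cube([2838, 290, 24]);
translate([100, 514, 24]) cube([2838, 14, 126]);
translate([100, 376, 150]) cube([2838, 290, 24]);


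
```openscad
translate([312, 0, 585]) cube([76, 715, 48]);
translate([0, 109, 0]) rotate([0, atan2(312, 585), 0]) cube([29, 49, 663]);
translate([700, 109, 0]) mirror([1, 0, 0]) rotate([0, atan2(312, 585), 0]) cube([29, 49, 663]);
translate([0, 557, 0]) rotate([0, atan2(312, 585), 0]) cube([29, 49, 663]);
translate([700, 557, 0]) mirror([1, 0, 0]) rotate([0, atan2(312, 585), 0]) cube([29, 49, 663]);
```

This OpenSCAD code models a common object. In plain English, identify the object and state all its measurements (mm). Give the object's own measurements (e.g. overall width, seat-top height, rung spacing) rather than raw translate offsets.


A sawhorse. A 76×715×48 mm beam (x, y, z) sits on two A-frame leg pairs. Each pair is two raked legs of 29×49 mm section (49 mm along y) splaying symmetrically in x. Each leg rises 585 mm vertically over 312 mm of horizontal reach and is 663 mm long along its own axis. Every leg's outer bottom edge rests on the floor and its outer top edge meets a bottom edge of the beam — the left legs (tilting toward +x) meet the beam's −x bottom edge, the right legs (their mirror images, tilting toward −x) meet its +x bottom edge — so the leg tops tuck under the beam, the beam's underside is 585 mm above the floor, and the feet are 700 mm apart outside-to-outside with the beam centred between them. The two leg pairs are set in 109 mm from either end of the beam.


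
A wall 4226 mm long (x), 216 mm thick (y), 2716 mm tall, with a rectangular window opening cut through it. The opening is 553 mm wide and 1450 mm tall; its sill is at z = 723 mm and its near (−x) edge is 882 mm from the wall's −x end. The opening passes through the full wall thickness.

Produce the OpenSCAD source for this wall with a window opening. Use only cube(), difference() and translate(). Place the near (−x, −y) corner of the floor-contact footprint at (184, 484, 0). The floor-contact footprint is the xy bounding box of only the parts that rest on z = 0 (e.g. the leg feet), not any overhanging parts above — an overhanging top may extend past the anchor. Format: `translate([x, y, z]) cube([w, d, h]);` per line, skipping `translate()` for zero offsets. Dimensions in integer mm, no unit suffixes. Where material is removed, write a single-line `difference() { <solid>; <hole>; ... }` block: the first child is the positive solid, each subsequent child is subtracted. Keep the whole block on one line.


difference() { translate([184, 484, 0]) cube([4226, 216, 2716]); translate([1066, 484, 723]) cube([553, 216, 1450]); }


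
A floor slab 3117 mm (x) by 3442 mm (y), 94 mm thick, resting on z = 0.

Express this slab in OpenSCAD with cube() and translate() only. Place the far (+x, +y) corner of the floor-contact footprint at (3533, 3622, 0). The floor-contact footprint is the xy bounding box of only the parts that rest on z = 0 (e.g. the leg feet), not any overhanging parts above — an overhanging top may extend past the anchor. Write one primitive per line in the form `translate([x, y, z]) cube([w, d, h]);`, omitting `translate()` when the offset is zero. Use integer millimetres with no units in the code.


translate([416, 180, 0]) cube([3117, 3442, 94]);


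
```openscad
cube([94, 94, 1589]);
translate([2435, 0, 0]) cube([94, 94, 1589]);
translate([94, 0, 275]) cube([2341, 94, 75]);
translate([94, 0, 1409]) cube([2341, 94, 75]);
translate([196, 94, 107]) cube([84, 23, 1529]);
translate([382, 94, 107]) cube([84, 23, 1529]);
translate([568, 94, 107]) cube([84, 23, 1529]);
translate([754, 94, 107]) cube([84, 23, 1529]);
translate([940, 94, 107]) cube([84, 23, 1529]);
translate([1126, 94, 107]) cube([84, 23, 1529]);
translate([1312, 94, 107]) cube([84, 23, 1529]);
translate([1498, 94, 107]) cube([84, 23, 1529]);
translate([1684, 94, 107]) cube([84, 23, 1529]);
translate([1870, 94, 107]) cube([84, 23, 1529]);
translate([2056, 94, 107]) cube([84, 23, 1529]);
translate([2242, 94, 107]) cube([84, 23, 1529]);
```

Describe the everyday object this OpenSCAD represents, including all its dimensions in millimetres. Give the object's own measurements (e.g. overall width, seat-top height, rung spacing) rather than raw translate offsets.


A fence section. Two 94×94 mm posts, 1589 mm tall, stand on the floor with a clear span of 2341 mm between their inner faces. Two horizontal rails of 94×75 mm section span the gap between the posts with their undersides at z = 275 mm and z = 1409 mm, flush with the posts' −y face. 12 pickets, each 84 mm wide, 23 mm thick and 1529 mm tall, are fixed to the +y face of the rails with their bottoms at z = 107 mm, spaced across the span with a 102 mm gap after the −x post and between neighbouring pickets, with 109 mm left before the +x post.
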